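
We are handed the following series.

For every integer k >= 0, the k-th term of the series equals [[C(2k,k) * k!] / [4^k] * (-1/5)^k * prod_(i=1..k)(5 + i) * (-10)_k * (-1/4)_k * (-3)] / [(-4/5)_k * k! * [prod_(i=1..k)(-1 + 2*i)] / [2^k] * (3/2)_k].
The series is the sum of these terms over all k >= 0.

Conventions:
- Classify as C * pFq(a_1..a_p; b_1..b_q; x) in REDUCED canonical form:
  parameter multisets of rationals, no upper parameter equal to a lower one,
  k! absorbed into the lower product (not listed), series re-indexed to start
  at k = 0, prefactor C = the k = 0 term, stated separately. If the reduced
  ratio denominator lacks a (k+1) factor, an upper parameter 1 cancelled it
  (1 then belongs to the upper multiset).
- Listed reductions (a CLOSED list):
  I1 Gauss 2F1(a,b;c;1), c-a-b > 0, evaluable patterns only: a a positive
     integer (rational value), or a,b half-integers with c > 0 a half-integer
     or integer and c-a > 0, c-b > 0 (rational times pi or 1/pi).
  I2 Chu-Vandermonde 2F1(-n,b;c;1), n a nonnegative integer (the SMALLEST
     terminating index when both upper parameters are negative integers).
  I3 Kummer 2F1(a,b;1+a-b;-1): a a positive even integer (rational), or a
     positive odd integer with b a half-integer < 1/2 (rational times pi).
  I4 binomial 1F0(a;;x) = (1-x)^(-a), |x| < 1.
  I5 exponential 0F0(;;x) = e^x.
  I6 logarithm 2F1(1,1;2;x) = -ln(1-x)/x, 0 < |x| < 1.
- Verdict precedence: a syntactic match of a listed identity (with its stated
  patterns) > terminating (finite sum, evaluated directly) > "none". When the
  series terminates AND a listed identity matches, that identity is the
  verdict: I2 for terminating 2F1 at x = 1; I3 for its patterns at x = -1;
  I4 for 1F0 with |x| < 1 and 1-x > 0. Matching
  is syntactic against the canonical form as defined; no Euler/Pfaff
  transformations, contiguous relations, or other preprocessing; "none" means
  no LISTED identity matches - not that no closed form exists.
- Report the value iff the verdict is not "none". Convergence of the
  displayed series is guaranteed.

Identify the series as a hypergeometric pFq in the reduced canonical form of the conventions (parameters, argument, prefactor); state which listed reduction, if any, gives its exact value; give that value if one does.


Canonical form: C = -3 times 3F2 with upper {-10, -1/4, 6}, lower {-4/5, 3/2}, x = -1/5. Verdict: terminating - upper parameter -10 makes this a finite sum (last index 10), evaluated exactly. Sum: -65170282542141/164525723648.

Structural cue: t_0 = -3 here, and the running product (prefactor -3) telescopes to a rising factorial.
Ratio: r(k) = (-1/5) * (k-10) (k-1/4) (k+6) / [(k-4/5) (k+3/2) (k+1)] - rational in k, leading ratio (-1/5); with t_0 = -3, classification follows.


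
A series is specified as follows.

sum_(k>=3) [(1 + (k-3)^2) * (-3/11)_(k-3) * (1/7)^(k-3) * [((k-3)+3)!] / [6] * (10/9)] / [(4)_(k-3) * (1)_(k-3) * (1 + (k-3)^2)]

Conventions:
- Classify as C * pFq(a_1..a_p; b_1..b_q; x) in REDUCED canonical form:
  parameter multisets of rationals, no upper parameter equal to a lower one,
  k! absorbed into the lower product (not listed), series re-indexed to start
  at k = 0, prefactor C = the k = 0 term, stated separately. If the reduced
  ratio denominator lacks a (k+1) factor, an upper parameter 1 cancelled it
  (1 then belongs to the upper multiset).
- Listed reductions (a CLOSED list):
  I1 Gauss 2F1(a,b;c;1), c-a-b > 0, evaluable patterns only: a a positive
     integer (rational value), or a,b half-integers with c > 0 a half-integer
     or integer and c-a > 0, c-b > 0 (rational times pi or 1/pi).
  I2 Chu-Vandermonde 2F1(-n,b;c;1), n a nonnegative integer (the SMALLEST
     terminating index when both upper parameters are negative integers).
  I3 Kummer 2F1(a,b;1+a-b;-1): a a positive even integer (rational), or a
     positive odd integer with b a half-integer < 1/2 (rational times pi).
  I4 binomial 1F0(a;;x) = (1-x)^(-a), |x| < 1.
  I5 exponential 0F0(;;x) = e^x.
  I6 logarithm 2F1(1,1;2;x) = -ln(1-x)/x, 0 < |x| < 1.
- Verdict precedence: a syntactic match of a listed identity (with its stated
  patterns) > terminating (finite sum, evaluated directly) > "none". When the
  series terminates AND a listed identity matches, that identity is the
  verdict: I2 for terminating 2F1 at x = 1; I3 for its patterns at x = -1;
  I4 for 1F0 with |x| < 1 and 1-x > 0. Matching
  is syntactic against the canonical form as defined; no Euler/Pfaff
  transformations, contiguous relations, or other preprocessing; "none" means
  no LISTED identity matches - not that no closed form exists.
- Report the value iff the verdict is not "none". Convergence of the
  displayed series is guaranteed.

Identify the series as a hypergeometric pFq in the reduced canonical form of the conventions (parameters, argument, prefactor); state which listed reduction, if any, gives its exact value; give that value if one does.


This is 10/9 * 1F0(-3/11; -; 1/7) in reduced canonical form. Verdict (x = 1/7): binomial (I4) applies (the 1F0 binomial series: exponent 3/11, x = 1/7). Value: (10/9) * (6/7)^(3/11).

Key observation: t_0 = 10/9 here, and the parameter 4 appears in both the upper and lower lists and cancels (alongside the other common factor).
Term ratio: r(k) = (1/7) * (k-3/11) / [(k+1)] - rational; roots negated = parameters, x = (1/7), C = 10/9.


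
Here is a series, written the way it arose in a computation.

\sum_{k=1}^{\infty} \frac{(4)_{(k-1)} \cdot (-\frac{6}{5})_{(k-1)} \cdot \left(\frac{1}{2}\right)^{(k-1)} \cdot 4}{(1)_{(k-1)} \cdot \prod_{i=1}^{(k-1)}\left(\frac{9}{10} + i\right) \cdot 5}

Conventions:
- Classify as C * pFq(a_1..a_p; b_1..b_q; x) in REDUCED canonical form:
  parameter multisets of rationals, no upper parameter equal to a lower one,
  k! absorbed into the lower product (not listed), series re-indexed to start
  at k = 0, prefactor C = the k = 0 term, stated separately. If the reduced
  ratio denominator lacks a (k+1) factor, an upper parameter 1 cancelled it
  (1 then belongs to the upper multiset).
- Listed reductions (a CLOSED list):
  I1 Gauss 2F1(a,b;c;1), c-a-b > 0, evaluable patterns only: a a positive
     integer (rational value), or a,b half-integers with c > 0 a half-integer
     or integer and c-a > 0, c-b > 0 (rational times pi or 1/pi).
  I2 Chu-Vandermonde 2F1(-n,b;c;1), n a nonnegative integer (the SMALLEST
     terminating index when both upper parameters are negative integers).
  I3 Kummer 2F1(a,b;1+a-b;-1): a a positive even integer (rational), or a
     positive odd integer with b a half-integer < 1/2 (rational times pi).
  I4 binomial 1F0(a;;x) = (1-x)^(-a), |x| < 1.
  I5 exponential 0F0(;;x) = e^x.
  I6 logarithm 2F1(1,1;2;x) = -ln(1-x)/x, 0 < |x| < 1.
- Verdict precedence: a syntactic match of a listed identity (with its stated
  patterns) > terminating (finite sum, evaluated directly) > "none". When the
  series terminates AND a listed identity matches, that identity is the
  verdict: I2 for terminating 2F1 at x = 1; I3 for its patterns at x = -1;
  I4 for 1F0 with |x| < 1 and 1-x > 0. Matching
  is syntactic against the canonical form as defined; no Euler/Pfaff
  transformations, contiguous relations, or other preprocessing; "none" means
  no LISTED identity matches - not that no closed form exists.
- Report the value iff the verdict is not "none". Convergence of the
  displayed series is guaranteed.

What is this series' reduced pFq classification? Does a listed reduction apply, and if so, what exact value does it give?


x = \frac{1}{2} here; the reduced form reads 2F1, upper {-\frac{6}{5}, 4}, lower {\frac{19}{10}}, C = \frac{4}{5}. Verdict: none here - no I1-I6 shape fits x = \frac{1}{2} with lower {\frac{19}{10}}.

First insight: t_0 being \frac{4}{5}, the lower running product (C = 4/5) is a rising factorial.
Ratio: r(k) = \frac{1}{2} * (k-\frac{6}{5}) (k+4) / [(k+\frac{19}{10}) (k+1)] - rational; roots negated = parameters, x = \frac{1}{2}, C = \frac{4}{5}.


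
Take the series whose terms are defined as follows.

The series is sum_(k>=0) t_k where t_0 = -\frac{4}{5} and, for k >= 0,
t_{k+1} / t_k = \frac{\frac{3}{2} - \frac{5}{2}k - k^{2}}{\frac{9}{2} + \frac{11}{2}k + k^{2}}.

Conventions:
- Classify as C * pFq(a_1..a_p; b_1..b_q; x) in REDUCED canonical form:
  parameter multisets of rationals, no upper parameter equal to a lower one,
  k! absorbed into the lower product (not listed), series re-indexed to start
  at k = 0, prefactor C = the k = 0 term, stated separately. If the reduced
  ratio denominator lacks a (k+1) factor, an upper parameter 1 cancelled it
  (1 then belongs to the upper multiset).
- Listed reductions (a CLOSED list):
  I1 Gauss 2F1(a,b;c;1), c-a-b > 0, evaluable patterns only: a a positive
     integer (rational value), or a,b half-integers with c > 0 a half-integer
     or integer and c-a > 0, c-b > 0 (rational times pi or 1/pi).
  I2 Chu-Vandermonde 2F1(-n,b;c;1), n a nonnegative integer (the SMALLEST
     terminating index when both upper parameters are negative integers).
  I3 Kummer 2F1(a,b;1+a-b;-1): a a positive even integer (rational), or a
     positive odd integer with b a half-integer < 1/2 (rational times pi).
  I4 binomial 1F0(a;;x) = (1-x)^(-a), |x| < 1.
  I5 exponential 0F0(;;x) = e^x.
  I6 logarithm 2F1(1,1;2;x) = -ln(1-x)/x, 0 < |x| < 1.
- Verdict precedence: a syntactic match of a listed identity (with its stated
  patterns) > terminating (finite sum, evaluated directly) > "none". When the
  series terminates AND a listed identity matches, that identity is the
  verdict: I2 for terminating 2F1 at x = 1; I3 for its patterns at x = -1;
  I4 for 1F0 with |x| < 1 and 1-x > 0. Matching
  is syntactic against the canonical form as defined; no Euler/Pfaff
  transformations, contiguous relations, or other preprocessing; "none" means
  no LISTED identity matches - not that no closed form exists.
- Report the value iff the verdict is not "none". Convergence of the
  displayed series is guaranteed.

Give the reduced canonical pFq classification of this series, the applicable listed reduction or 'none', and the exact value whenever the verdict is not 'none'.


The series (x = -1) is 2F1: upper {-\frac{1}{2}, 3}, lower {\frac{9}{2}}, prefactor -\frac{4}{5}. Verdict: Kummer (I3) matches (x = -1; c = \frac{9}{2} equals 1+a-b for upper {-\frac{1}{2}, 3}: listed pattern). Sum: \left(-\frac{21}{64}\right) \cdot \pi.

Structural cue: t_0 = -\frac{4}{5} here, and roots of the ratio polynomials (C = -4/5, x = -1) are the negated parameters.
Adjacent-term ratio: r(k) = -1 * (k-\frac{1}{2}) (k+3) / [(k+\frac{9}{2}) (k+1)] - rational; roots negated = parameters, x = -1, C = -\frac{4}{5}.


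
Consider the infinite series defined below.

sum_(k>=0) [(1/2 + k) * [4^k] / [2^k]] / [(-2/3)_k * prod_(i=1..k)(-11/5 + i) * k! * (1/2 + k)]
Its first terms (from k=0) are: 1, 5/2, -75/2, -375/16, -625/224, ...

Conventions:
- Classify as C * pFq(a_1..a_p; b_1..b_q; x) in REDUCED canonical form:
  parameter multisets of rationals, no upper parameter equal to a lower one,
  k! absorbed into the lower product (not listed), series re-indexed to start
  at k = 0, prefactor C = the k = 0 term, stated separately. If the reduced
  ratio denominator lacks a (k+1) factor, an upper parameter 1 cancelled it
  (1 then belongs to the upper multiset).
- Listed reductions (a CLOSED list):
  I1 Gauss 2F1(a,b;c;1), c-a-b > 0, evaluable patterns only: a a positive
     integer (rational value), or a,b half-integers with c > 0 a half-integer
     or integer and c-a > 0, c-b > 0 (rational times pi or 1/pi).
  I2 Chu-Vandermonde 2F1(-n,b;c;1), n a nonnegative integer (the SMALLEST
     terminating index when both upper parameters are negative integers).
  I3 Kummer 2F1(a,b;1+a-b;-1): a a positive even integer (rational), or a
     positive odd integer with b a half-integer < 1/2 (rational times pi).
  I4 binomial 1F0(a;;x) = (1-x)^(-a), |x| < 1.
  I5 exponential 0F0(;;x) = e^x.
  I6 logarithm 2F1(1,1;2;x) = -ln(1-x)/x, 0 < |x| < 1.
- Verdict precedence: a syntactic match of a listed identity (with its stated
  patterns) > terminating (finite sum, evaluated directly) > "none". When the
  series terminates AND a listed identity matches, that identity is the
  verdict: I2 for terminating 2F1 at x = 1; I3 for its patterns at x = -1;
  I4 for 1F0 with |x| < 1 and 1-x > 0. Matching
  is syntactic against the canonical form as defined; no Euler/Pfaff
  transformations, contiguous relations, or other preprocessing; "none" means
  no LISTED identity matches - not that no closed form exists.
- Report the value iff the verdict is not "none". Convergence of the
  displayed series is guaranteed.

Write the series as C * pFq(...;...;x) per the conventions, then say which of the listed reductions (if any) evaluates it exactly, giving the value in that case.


The series (x = 2) is 0F2: upper {-}, lower {-6/5, -2/3}, prefactor 1. Verdict: none. A 0F2 with upper {-} fits none of I1-I6 at x = 2; the sum runs forever.

The tell: t_0 = 1 here, and the factor k + 1/2 cancels (top and bottom), leaving C = 1, x = 2.
Ratio: r(k) = 2 * 1 / [(k-6/5) (k-2/3) (k+1)] - rational; roots negated = parameters, x = 2, C = 1.


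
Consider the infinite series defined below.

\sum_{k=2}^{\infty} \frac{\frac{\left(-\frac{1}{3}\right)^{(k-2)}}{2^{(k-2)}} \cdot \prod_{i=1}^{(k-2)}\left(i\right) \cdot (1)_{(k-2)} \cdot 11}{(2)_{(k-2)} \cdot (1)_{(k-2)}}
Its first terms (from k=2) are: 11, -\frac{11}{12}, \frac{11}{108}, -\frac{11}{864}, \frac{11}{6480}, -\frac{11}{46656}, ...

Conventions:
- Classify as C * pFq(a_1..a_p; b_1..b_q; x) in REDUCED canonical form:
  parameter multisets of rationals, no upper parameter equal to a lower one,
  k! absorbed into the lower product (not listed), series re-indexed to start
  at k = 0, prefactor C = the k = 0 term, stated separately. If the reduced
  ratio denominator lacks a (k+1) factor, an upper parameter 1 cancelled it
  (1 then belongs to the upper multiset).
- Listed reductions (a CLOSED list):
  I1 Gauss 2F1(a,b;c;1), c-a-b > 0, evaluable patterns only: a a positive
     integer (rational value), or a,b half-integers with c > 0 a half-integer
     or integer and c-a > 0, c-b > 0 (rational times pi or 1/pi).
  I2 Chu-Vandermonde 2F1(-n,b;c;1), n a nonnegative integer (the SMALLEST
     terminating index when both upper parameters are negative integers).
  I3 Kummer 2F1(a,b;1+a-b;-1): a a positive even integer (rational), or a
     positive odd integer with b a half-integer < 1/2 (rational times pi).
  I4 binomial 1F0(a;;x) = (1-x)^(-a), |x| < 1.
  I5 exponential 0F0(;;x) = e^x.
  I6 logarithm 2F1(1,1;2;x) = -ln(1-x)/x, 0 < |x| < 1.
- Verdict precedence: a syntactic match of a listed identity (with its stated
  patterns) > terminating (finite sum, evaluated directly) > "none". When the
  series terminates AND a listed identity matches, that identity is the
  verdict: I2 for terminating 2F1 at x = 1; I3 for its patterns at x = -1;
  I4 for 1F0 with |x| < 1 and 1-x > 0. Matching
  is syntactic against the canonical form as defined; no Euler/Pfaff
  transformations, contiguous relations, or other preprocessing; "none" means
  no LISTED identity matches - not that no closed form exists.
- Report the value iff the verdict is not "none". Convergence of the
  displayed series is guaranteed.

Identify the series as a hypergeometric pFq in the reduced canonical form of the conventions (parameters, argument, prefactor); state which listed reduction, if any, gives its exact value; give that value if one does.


Prefactor 11, argument -\frac{1}{6}: 2F1 with upper {1, 1} over lower {2}. Verdict: the I6 logarithm reduction matches (the logarithm: parameters (1,1;2), x = -\frac{1}{6}). Hence: 66 \cdot \ln\left(\frac{7}{6}\right).

Key observation: x = -\frac{1}{6} and (1)_k (C = 11, x = -1/6) is k! itself.
Step ratio: r(k) = -\frac{1}{6} * (k+1) (k+1) / [(k+2) (k+1)] - rational; roots negated = parameters, x = -\frac{1}{6}, C = 11.


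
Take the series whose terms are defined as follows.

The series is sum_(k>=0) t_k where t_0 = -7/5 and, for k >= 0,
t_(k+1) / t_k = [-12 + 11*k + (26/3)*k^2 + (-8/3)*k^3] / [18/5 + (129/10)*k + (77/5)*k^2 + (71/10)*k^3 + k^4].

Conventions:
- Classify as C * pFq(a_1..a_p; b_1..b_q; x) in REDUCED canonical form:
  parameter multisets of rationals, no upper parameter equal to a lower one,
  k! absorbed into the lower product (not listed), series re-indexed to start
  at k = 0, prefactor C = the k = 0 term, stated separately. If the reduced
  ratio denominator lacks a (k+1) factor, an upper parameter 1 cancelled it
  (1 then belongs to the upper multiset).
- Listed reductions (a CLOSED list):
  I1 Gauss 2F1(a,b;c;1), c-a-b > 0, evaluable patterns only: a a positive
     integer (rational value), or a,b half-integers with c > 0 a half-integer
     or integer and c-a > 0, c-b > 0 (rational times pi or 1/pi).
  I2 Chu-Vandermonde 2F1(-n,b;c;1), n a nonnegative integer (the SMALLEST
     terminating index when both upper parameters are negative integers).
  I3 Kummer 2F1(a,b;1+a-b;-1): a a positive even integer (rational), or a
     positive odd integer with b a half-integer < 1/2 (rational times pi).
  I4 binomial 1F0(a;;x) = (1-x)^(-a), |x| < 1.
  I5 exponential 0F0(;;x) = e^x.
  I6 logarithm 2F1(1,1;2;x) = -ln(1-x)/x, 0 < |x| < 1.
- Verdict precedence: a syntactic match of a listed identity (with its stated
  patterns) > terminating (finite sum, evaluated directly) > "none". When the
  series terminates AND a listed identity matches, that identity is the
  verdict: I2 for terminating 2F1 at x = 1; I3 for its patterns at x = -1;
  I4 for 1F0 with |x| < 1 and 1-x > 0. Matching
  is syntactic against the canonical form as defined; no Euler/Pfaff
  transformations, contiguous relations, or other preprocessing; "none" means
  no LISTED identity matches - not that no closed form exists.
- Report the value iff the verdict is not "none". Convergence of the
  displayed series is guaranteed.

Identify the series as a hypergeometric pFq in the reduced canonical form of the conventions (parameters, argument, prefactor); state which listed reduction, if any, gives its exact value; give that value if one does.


Classification (C = -7/5): 2F2 with upper {-4, -3/4}, lower {3/5, 4}, argument x = -8/3. Verdict: terminating - no listed pattern fits, but -4 in the upper list cuts the series at k = 4; direct evaluation. Exact value: 497611/126360.

Key step: t_0 = -7/5 here, and cancel k + 3/2 from the displayed ratio first; then prefactor -7/5.
Adjacent-term ratio: r(k) = (-8/3) * (k-4) (k-3/4) / [(k+3/5) (k+4) (k+1)] - rational in k, leading ratio (-8/3); with t_0 = -7/5, classification follows.


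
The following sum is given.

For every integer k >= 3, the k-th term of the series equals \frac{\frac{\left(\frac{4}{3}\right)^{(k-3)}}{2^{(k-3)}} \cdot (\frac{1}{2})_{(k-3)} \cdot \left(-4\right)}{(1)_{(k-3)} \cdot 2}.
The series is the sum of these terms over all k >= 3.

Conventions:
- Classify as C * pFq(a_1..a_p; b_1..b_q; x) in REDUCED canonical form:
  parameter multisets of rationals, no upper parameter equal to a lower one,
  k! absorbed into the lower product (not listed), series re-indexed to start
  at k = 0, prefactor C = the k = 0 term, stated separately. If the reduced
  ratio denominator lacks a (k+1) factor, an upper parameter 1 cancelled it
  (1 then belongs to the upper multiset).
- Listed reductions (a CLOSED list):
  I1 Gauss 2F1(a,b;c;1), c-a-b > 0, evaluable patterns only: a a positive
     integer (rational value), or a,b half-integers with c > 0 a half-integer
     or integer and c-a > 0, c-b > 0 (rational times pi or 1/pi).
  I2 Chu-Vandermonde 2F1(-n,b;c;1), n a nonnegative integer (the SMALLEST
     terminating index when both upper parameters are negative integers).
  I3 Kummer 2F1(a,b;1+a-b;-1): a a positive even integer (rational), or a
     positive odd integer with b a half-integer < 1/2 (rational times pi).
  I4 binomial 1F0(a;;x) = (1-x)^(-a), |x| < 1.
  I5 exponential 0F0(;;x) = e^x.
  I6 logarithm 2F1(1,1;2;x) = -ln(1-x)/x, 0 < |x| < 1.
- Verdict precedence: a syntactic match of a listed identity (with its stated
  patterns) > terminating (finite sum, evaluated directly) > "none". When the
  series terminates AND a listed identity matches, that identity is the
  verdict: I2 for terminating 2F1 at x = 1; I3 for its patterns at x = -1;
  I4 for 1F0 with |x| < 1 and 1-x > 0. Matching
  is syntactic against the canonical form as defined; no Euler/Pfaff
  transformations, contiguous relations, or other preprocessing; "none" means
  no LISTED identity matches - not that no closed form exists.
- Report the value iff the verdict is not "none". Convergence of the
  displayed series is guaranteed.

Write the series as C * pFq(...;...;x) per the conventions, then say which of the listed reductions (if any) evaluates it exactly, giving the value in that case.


At argument \frac{2}{3}: a 1F0 with upper {\frac{1}{2}}, lower {-}, scaled by C = -2. Verdict: binomial (I4) matches (the 1F0 binomial series: exponent -1/2, x = \frac{2}{3}). Its exact value is \left(-2\right) \cdot \left(\frac{1}{3}\right)^{-\frac{1}{2}}.

First insight: t_0 being -2, the constant factors (prefactor -2) combine into one prefactor.
Term ratio: r(k) = \frac{2}{3} * (k+\frac{1}{2}) / [(k+1)] - rational in k, leading ratio \frac{2}{3}; with t_0 = -2, classification follows.


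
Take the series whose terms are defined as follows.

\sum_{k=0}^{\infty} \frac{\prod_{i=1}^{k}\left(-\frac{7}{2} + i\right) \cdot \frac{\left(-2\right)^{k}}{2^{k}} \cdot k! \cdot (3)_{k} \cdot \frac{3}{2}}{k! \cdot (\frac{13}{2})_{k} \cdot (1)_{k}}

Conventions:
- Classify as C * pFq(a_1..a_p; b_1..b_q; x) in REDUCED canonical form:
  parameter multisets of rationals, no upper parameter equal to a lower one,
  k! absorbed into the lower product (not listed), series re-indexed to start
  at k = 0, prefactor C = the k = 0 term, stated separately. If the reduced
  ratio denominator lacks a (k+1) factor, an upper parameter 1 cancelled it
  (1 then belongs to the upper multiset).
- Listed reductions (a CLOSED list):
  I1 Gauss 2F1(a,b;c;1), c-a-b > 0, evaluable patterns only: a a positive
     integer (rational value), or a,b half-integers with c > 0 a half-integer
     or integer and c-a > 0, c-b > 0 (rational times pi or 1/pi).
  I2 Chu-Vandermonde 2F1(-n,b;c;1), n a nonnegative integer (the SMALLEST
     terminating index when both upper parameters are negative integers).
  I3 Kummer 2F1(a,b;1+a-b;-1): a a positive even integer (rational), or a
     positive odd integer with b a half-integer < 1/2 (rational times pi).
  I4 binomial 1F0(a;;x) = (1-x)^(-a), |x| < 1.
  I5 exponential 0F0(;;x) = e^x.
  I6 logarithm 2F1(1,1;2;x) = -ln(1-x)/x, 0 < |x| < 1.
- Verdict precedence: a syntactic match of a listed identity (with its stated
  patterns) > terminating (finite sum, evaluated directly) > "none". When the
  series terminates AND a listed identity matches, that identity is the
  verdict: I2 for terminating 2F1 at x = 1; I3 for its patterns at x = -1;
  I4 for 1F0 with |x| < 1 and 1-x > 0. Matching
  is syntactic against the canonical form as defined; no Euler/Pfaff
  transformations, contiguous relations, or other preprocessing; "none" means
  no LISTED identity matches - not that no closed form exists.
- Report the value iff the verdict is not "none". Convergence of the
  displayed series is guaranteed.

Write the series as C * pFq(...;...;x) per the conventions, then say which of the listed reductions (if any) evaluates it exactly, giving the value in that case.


Structural cue: from the first term \frac{3}{2}: the factorial ratio (C = 3/2) (k+a-1)!/(a-1)! is a rising factorial (a)_k.
Consecutive-term ratio: r(k) = -1 * (k-\frac{5}{2}) (k+3) / [(k+\frac{13}{2}) (k+1)] - rational in k. x = -1; t_0 = \frac{3}{2}; negate the roots.

Canonical form: C = \frac{3}{2} times 2F1 with upper {-\frac{5}{2}, 3}, lower {\frac{13}{2}}, x = -1. Verdict: the Kummer evaluation I3 fires (x = -1; c = \frac{13}{2} equals 1+a-b for upper {-\frac{5}{2}, 3}: listed pattern). Hence: \frac{10395}{8192} \cdot \pi.


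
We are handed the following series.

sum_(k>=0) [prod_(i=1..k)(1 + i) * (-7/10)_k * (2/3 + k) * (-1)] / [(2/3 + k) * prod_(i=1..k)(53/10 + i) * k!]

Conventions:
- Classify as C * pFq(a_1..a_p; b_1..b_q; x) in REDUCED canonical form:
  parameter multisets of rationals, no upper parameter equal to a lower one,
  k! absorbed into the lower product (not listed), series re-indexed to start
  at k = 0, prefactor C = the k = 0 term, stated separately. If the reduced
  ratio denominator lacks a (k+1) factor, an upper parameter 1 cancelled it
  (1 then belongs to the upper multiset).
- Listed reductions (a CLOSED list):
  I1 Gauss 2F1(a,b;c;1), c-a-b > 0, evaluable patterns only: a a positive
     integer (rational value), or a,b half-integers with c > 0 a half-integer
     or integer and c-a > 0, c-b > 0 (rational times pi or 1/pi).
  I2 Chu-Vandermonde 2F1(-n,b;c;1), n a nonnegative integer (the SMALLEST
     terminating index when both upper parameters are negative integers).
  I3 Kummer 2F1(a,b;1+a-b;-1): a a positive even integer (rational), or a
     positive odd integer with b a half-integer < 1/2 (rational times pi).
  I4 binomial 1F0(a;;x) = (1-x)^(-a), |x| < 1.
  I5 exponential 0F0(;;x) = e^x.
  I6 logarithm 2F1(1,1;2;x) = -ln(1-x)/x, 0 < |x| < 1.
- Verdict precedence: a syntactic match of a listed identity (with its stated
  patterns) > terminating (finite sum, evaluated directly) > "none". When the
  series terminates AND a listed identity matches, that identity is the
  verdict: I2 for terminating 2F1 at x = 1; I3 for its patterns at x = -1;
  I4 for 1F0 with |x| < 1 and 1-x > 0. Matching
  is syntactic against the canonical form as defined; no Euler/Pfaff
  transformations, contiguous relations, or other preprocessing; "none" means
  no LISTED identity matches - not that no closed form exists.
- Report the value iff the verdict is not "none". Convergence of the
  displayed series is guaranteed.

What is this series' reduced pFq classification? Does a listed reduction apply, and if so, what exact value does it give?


x = 1 here; the reduced form reads 2F1, upper {-7/10, 2}, lower {63/10}, C = -1. Verdict: Gauss (I1, integer-parameter pattern) matches (x = 1: the Gamma ratio telescopes since c-a-b = 5 > 0 and a = 2 in Z>0). Value: -2279/3000.

Key observation: t_0 = -1 here, and striking the common factor k + 2/3 reduces the term (prefactor -1).
Term ratio: r(k) = 1 * (k-7/10) (k+2) / [(k+63/10) (k+1)] - rational in k. x = 1; t_0 = -1; negate the roots.


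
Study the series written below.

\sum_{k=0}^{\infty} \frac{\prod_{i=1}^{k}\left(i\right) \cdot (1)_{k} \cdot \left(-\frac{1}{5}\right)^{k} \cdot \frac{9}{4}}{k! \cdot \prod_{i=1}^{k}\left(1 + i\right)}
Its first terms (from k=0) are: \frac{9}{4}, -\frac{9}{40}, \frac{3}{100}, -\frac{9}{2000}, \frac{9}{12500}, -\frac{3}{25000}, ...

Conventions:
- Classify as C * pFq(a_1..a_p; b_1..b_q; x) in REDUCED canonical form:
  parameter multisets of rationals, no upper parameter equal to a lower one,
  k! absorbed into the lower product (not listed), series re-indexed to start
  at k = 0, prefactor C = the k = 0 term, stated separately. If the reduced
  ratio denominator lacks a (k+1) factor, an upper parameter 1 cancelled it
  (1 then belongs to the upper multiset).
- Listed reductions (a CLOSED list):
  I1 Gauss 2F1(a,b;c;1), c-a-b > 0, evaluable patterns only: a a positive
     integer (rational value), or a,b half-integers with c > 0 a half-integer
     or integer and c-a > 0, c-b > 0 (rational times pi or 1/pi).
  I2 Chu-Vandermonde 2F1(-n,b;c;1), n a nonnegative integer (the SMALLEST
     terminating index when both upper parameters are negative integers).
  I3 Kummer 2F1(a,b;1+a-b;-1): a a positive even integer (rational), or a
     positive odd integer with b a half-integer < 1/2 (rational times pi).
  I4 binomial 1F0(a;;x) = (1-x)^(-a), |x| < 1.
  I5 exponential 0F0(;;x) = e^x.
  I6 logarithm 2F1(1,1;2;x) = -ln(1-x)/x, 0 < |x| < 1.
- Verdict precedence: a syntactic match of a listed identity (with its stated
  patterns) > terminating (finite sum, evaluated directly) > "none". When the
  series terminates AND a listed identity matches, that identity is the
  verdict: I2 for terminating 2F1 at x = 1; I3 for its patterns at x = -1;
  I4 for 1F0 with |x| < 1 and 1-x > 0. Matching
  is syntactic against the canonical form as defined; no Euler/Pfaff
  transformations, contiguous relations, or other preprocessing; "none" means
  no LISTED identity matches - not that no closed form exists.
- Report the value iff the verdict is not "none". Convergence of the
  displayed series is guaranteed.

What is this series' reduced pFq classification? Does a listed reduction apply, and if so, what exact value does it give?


x = -\frac{1}{5} here; the reduced form reads 2F1, upper {1, 1}, lower {2}, C = \frac{9}{4}. Verdict: the I6 logarithm reduction fires (the logarithm: parameters (1,1;2), x = -\frac{1}{5}). Value: \frac{45}{4} \cdot \ln\left(\frac{6}{5}\right).

Key step: x = -\frac{1}{5} and the running product (prefactor 9/4) telescopes to a rising factorial.
Step ratio: r(k) = -\frac{1}{5} * (k+1) (k+1) / [(k+2) (k+1)] - poly over poly, x = -\frac{1}{5} from leading terms; C = \frac{9}{4} at k = 0.


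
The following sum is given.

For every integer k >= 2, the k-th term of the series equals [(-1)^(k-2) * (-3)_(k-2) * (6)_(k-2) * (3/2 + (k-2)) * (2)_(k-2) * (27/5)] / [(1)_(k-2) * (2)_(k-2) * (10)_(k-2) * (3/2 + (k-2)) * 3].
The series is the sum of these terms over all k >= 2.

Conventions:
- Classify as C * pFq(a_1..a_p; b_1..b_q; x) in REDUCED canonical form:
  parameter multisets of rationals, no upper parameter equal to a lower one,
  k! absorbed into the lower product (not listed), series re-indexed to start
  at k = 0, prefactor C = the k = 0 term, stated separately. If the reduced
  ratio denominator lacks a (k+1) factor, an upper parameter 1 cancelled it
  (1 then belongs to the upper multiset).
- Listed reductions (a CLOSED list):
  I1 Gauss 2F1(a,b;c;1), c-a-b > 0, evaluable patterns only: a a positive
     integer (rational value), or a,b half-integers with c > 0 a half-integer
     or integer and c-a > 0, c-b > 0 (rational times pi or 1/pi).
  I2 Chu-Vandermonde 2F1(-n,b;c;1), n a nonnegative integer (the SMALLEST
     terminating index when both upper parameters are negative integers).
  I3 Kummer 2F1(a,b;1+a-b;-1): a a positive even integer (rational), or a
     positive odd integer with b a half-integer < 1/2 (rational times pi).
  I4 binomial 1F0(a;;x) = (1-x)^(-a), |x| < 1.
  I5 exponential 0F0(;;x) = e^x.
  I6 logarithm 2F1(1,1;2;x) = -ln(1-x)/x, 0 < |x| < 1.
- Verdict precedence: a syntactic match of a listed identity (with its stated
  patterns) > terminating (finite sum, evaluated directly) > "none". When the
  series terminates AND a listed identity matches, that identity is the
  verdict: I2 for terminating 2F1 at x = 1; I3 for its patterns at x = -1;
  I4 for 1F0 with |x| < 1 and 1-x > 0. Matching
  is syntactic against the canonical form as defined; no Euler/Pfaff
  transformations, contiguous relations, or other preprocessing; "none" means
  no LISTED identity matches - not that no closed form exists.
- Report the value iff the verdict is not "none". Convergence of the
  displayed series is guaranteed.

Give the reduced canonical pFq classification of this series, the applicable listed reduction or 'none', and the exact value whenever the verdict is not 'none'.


The series (x = -1) is 2F1: upper {-3, 6}, lower {10}, prefactor 9/5. Verdict: Kummer (I3) applies (x = -1; c = 10 equals 1+a-b for upper {-3, 6}: listed pattern). Exact value: 189/25.

The tell: t_0 = 9/5 here, and the parameter 2 appears in both the upper and lower lists and cancels (alongside the other common factor).
Adjacent-term ratio: r(k) = (-1) * (k-3) (k+6) / [(k+10) (k+1)] - rational in k. x = (-1); t_0 = 9/5; negate the roots.


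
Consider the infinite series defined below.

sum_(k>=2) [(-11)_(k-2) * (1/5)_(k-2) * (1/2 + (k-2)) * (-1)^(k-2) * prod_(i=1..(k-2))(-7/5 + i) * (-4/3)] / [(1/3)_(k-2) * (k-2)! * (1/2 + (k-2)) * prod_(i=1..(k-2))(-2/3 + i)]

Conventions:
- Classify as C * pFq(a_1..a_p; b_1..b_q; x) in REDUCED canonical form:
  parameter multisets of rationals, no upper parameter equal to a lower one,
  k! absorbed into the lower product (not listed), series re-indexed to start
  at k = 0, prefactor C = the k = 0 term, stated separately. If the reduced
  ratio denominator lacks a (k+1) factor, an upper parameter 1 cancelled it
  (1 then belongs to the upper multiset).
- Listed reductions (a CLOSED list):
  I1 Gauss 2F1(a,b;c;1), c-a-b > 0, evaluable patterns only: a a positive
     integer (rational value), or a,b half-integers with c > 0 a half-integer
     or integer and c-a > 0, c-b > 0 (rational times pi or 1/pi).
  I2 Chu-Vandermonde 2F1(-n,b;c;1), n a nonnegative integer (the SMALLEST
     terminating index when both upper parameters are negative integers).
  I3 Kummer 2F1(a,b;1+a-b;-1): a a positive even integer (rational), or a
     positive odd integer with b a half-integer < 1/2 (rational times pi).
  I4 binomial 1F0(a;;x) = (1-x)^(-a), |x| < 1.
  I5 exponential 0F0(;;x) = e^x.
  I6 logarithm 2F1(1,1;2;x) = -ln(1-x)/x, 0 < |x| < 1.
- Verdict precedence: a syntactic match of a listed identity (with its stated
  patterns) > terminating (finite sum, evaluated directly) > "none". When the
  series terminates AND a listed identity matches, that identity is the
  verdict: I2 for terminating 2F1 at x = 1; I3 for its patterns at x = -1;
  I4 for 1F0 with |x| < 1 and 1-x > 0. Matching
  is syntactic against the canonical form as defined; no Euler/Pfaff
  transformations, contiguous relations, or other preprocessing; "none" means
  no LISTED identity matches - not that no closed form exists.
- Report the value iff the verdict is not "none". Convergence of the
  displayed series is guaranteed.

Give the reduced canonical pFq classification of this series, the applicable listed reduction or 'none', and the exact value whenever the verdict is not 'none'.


The series (x = -1) is 3F2: upper {-11, -2/5, 1/5}, lower {1/3, 1/3}, prefactor -4/3. Verdict: terminating - upper parameter -11 makes this a finite sum (last index 11), evaluated exactly. Value: 73149205300011893772103532209/227625891566276550292968750.

The tell: t_0 being -4/3, k + 1/2 divides numerator and denominator alike; C = -4/3 after cancelling.
Ratio: r(k) = (-1) * (k-11) (k-2/5) (k+1/5) / [(k+1/3) (k+1/3) (k+1)] ; factor over Q: parameters, x = (-1), and C = -4/3.


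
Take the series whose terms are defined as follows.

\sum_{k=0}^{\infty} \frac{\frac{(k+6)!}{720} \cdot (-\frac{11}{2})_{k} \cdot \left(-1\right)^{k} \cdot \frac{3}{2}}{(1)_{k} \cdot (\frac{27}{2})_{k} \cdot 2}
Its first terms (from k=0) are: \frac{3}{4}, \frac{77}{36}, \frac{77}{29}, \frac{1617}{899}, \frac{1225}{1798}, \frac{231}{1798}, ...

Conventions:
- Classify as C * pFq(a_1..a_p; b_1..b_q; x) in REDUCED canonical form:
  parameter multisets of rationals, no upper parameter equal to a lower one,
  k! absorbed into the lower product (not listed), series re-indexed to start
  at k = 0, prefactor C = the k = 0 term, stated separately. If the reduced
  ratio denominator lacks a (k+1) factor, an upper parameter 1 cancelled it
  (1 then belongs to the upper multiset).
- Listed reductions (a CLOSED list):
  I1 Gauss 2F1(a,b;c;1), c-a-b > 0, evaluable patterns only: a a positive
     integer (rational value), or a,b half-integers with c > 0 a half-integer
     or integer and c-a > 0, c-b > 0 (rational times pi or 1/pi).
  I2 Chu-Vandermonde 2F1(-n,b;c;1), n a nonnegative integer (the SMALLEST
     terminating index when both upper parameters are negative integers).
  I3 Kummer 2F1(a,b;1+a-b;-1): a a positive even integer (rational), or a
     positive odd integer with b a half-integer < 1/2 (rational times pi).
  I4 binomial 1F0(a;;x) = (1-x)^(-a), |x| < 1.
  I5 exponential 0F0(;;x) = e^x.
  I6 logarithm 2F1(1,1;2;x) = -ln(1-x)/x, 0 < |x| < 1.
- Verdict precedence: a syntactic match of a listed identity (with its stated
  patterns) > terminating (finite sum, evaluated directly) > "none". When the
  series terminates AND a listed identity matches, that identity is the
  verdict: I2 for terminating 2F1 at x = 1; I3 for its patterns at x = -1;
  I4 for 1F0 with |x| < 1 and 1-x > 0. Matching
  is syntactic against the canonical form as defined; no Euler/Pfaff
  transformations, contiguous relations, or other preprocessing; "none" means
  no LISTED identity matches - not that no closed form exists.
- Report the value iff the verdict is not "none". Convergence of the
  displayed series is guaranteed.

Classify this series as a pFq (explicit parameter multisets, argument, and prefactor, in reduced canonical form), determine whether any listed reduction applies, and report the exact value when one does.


With C = \frac{3}{4}: the canonical form is 2F1(-\frac{11}{2}, 7; \frac{27}{2}; -1). Verdict: the Kummer evaluation I3 applies (x = -1; c = \frac{27}{2} equals 1+a-b for upper {-\frac{11}{2}, 7}: listed pattern). Sum: \frac{2788660875}{1073741824} \cdot \pi.

Key observation: with t_0 = \frac{3}{4}, the constant factors (prefactor 3/4) combine into one prefactor.
Adjacent-term ratio: r(k) = -1 * (k-\frac{11}{2}) (k+7) / [(k+\frac{27}{2}) (k+1)] - poly over poly, x = -1 from leading terms; C = \frac{3}{4} at k = 0.


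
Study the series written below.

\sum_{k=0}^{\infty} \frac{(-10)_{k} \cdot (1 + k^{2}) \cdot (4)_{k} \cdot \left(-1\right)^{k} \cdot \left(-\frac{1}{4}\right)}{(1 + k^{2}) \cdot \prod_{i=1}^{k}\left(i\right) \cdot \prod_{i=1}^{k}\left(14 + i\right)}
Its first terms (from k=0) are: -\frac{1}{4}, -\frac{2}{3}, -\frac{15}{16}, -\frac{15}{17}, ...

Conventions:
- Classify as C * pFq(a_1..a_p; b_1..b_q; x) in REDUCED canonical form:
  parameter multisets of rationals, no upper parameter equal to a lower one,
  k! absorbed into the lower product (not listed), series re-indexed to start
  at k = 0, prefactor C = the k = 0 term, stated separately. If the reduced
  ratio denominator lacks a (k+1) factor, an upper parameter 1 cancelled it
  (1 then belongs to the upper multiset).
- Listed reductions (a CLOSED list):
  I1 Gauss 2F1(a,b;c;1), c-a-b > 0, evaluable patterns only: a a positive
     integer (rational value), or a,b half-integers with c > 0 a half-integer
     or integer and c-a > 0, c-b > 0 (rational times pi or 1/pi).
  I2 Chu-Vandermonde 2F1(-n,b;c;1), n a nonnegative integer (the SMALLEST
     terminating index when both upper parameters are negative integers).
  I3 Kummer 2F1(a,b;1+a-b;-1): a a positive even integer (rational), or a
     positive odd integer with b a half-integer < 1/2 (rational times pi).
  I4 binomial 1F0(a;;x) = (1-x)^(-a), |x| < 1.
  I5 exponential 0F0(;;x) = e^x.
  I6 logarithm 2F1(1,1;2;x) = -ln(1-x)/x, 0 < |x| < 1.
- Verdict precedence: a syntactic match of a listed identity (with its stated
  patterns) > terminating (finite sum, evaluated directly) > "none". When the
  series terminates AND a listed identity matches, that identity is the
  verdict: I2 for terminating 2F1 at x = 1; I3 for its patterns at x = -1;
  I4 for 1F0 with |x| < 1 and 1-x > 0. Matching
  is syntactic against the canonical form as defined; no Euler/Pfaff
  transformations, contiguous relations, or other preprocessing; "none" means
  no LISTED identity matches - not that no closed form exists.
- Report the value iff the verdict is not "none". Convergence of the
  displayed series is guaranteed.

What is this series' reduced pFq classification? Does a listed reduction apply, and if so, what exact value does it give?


Classification (C = -\frac{1}{4}): 2F1 with upper {-10, 4}, lower {15}, argument x = -1. Verdict: this is Kummer (I3) (x = -1; c = 15 equals 1+a-b for upper {-10, 4}: listed pattern). Hence: -\frac{91}{24}.

The tell: x = -1 and the lower running product (C = -1/4) is a rising factorial.
Consecutive-term ratio: r(k) = -1 * (k-10) (k+4) / [(k+15) (k+1)] - rational in k, leading ratio -1; with t_0 = -\frac{1}{4}, classification follows.


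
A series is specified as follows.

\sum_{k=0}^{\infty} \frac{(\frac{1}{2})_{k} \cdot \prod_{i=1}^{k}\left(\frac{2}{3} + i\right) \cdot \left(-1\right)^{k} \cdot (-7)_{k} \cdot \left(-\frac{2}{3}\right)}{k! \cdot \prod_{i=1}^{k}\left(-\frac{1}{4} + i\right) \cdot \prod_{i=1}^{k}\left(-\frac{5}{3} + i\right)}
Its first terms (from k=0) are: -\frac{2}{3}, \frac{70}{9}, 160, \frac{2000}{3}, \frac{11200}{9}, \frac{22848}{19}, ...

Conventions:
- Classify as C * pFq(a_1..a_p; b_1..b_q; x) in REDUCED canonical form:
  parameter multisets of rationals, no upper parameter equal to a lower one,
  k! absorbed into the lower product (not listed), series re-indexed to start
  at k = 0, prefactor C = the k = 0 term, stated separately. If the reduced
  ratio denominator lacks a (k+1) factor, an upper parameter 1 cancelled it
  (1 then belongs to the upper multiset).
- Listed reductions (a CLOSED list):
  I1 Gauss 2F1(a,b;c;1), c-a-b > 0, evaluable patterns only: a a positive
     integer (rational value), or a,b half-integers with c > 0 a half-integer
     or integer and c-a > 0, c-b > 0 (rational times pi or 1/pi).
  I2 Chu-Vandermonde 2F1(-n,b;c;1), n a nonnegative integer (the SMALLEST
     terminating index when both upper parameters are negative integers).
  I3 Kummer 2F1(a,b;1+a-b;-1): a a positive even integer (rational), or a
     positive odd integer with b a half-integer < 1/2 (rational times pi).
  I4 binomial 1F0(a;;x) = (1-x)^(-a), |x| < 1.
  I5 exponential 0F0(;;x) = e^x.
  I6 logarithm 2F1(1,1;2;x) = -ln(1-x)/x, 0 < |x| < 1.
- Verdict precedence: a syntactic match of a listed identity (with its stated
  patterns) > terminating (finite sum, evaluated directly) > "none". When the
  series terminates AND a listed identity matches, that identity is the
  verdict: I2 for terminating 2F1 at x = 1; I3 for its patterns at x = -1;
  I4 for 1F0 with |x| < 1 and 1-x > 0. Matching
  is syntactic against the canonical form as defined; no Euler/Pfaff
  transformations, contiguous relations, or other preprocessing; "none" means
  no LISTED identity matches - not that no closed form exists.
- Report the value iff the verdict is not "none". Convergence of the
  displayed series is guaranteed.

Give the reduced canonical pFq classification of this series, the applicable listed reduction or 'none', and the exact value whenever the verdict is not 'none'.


This is -\frac{2}{3} * 3F2(-7, \frac{1}{2}, \frac{5}{3}; -\frac{2}{3}, \frac{3}{4}; -1) in reduced canonical form. Verdict: terminating. (-7)_k vanishes past k = 7, leaving a 8-term sum, computed directly. Value: \frac{611594416}{153387}.

Structural cue: t_0 being -\frac{2}{3}, the lower running product (C = -2/3, x = -1) is a rising factorial.
Term ratio: r(k) = -1 * (k-7) (k+\frac{1}{2}) (k+\frac{5}{3}) / [(k-\frac{2}{3}) (k+\frac{3}{4}) (k+1)] - rational; roots negated = parameters, x = -1, C = -\frac{2}{3}.
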